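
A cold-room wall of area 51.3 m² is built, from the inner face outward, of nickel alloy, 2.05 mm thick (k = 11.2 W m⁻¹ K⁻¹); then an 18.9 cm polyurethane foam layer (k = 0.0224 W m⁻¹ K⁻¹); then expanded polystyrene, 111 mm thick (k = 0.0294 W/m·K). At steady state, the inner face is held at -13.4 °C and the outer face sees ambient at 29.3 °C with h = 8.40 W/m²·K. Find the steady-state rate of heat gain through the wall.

Resistance network (inner→outer):
  R_nickel alloy = L/(kA) = 0.00205/(11.2·51.3) = 3.568×10^-6 K/W
  R_polyurethane foam = L/(kA) = 0.189/(0.0224·51.3) = 0.1645 K/W
  R_expanded polystyrene = L/(kA) = 0.111/(0.0294·51.3) = 0.07360 K/W
  R_conv,out = 1/(hA) = 1/(8.40·51.3) = 0.002321 K/W
ΣR = 3.568×10^-6 + 0.1645 + 0.07360 + 0.002321 = 0.2404 K/W
Q = ΔT/ΣR = (-13.4 °C − 29.3 °C)/0.2404 = -178 W
(Negative Q ⇒ heat flows inward; heat gain = 178 W.)

Q = 178 W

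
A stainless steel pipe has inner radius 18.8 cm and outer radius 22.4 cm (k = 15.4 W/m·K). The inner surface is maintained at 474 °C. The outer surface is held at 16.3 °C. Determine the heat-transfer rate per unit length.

Q' = 2πk·ΔT/ln(r₂/r₁) = 2π × 15.4 × 457.7 / ln(0.224/0.188) = 2.53×10^5 W/m

Q' = 253 kW/m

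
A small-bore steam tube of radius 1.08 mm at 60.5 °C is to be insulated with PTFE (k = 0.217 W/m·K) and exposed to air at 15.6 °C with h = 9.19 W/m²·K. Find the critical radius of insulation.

For a cylinder, r_cr = k_ins/h = 0.217/9.19 = 0.0236 m = 2.36 cm

r_cr = 2.36 cm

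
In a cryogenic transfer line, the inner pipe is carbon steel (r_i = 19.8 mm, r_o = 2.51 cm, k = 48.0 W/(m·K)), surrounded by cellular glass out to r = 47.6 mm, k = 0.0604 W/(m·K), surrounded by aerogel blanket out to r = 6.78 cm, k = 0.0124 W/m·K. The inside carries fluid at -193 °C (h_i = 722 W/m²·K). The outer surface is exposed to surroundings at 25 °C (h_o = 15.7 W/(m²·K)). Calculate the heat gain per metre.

Treat each layer as a resistance in series:
  R'_conv,in = 1/(2πr h) = 1/(2π·0.0198·722) = 0.01113 m·K/W
  R'_carbon steel = ln(0.0251/0.0198)/(2πk) = 0.2372/(2π·48.0) = 7.864×10^-4 m·K/W
  R'_cellular glass = ln(0.0476/0.0251)/(2πk) = 0.6400/(2π·0.0604) = 1.686 m·K/W
  R'_aerogel blanket = ln(0.0678/0.0476)/(2πk) = 0.3537/(2π·0.0124) = 4.540 m·K/W
  R'_conv,out = 1/(2πr h) = 1/(2π·0.0678·15.7) = 0.1495 m·K/W
ΣR = 0.01113 + 7.864×10^-4 + 1.686 + 4.540 + 0.1495 = 6.387 m·K/W
Q' = ΔT/ΣR = (-193 °C − 25 °C)/6.387 = -34.1 W/m
(Negative Q' ⇒ heat flows inward; heat gain = 34.1 W/m.)

Q' = 34.1 W/m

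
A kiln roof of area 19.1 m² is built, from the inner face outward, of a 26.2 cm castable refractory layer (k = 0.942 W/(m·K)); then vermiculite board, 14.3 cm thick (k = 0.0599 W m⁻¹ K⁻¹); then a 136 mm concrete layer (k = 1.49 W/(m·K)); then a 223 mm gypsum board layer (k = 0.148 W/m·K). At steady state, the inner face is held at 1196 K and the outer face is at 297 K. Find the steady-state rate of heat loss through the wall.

Resistance network (inner→outer):
  R_castable refractory = L/(kA) = 0.262/(0.942·19.1) = 0.01456 K/W
  R_vermiculite board = L/(kA) = 0.143/(0.0599·19.1) = 0.1250 K/W
  R_concrete = L/(kA) = 0.136/(1.49·19.1) = 0.004779 K/W
  R_gypsum board = L/(kA) = 0.223/(0.148·19.1) = 0.07889 K/W
ΣR = 0.01456 + 0.1250 + 0.004779 + 0.07889 = 0.2232 K/W
Q = ΔT/ΣR = (1196 K − 297 K)/0.2232 = 4030 W

Q = 4.03 kW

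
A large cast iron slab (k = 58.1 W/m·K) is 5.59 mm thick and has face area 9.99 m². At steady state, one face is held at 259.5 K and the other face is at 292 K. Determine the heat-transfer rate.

Q = 3370 kW

Q = kA·ΔT/L = 58.1 × 9.99 × |259.5 K − 292 K| / 0.00559 = 3.37×10^6 W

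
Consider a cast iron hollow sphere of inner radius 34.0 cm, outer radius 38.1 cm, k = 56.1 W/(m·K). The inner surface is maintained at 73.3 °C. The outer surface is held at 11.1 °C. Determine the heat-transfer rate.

Q = 1.39×10^5 W

Q = 4πk·ΔT/(1/r₁ − 1/r₂) = 4π × 56.1 × 62.2 / (1/0.340 − 1/0.381) = 1.39×10^5 W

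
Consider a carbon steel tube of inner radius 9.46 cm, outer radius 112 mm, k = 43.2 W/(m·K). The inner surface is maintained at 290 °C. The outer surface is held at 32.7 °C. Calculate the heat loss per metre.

Q' = 4.14×10^5 W/m

Q' = 2πk·ΔT/ln(r₂/r₁) = 2π × 43.2 × 257.3 / ln(0.112/0.0946) = 4.14×10^5 W/m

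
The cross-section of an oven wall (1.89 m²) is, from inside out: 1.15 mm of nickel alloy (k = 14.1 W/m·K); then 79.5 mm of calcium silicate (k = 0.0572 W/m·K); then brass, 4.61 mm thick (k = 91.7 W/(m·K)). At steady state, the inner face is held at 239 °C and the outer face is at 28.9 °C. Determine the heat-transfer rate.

Resistance network (inner→outer):
  R_nickel alloy = L/(kA) = 0.00115/(14.1·1.89) = 4.315×10^-5 K/W
  R_calcium silicate = L/(kA) = 0.0795/(0.0572·1.89) = 0.7354 K/W
  R_brass = L/(kA) = 0.00461/(91.7·1.89) = 2.660×10^-5 K/W
ΣR = 4.315×10^-5 + 0.7354 + 2.660×10^-5 = 0.7355 K/W
Q = ΔT/ΣR = (239 °C − 28.9 °C)/0.7355 = 286 W

Q = 286 W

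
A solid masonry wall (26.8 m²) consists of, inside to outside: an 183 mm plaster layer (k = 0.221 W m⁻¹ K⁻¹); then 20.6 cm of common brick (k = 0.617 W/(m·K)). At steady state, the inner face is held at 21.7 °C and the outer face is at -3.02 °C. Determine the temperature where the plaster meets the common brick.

T = 4.08 °C

Series thermal resistances, inner to outer:
  R_plaster = L/(kA) = 0.183/(0.221·26.8) = 0.03090 K/W
  R_common brick = L/(kA) = 0.206/(0.617·26.8) = 0.01246 K/W
ΣR = 0.03090 + 0.01246 = 0.04336 K/W
Q = ΔT/ΣR = (21.7 °C − -3.02 °C)/0.04336 = 570.1 W
From the inner boundary to the plaster/common brick interface, ΣR_partial = 0.03090 K/W.
T_interface = T_in − Q·ΣR_partial = 21.7 °C − (570.1)(0.03090) = 4.08 °C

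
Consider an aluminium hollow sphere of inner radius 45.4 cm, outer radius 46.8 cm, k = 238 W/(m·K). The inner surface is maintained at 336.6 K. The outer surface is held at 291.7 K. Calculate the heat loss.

Q = 2.04×10^6 W

Q = 4πk·ΔT/(1/r₁ − 1/r₂) = 4π × 238 × 44.9 / (1/0.454 − 1/0.468) = 2.04×10^6 W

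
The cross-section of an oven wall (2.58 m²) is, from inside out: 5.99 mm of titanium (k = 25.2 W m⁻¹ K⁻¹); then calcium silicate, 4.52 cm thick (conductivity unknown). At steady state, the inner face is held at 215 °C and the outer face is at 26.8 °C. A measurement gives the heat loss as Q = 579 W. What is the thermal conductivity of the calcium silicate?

ΣR = ΔT/Q = |215 − 26.8|/579 = 0.3250 K/W
Known resistances:
  R_titanium = L/(kA) = 0.00599/(25.2·2.58) = 9.213×10^-5 K/W
R_calcium silicate = ΣR − ΣR_known = 0.3250 − 9.213×10^-5 = 0.3249 K/W
L/(kA) = 0.3249 ⇒ k = 0.0452/(0.3249·2.58) = 0.0539 W/m·K

k = 0.0539 W/m·K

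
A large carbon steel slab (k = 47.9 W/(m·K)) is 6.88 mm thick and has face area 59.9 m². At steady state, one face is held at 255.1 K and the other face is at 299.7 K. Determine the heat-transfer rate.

Q = kA·ΔT/L = 47.9 × 59.9 × |255.1 K − 299.7 K| / 0.00688 = 1.86×10^7 W

Q = 18600 kW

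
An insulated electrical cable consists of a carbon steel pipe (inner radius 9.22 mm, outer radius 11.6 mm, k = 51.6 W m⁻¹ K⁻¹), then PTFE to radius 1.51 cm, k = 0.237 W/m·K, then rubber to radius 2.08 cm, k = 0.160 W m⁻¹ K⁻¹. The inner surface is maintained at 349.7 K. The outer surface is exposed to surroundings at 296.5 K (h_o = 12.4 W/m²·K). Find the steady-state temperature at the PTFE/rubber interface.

Resistance network (inner→outer):
  R'_carbon steel = ln(0.0116/0.00922)/(2πk) = 0.2296/(2π·51.6) = 7.083×10^-4 m·K/W
  R'_PTFE = ln(0.0151/0.0116)/(2πk) = 0.2637/(2π·0.237) = 0.1771 m·K/W
  R'_rubber = ln(0.0208/0.0151)/(2πk) = 0.3203/(2π·0.160) = 0.3186 m·K/W
  R'_conv,out = 1/(2πr h) = 1/(2π·0.0208·12.4) = 0.6171 m·K/W
ΣR = 7.083×10^-4 + 0.1771 + 0.3186 + 0.6171 = 1.114 m·K/W
Q' = ΔT/ΣR = (349.7 K − 296.5 K)/1.114 = 47.76 W/m
From the inner boundary to the PTFE/rubber interface, ΣR_partial = 0.1778 m·K/W.
T_interface = T_in − Q'·ΣR_partial = 349.7 K − (47.76)(0.1778) = 341.2 K

T = 341.2 K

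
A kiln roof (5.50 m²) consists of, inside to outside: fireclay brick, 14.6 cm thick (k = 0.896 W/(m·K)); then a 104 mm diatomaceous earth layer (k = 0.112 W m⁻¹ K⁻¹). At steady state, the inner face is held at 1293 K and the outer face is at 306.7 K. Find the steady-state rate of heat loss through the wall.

Q = 4.97 kW

Treat each layer as a resistance in series:
  R_fireclay brick = L/(kA) = 0.146/(0.896·5.50) = 0.02963 K/W
  R_diatomaceous earth = L/(kA) = 0.104/(0.112·5.50) = 0.1688 K/W
ΣR = 0.02963 + 0.1688 = 0.1984 K/W
Q = ΔT/ΣR = (1293 K − 306.7 K)/0.1984 = 4970 W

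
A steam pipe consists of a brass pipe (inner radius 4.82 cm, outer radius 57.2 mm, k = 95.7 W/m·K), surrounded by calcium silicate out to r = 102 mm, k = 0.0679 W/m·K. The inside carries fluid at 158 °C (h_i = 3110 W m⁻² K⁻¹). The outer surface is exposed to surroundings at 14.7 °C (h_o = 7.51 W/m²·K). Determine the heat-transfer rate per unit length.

Q' = 91.6 W/m

Treat each layer as a resistance in series:
  R'_conv,in = 1/(2πr h) = 1/(2π·0.0482·3110) = 0.001062 m·K/W
  R'_brass = ln(0.0572/0.0482)/(2πk) = 0.1712/(2π·95.7) = 2.847×10^-4 m·K/W
  R'_calcium silicate = ln(0.102/0.0572)/(2πk) = 0.5784/(2π·0.0679) = 1.356 m·K/W
  R'_conv,out = 1/(2πr h) = 1/(2π·0.102·7.51) = 0.2078 m·K/W
ΣR = 0.001062 + 2.847×10^-4 + 1.356 + 0.2078 = 1.565 m·K/W
Q' = ΔT/ΣR = (158 °C − 14.7 °C)/1.565 = 91.6 W/m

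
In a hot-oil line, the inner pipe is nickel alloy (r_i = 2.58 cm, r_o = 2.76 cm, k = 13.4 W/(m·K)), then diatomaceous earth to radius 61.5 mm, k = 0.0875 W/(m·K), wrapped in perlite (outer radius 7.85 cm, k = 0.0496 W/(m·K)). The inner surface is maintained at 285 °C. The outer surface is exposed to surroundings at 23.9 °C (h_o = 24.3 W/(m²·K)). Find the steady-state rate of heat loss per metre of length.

Series thermal resistances, inner to outer:
  R'_nickel alloy = ln(0.0276/0.0258)/(2πk) = 0.06744/(2π·13.4) = 8.010×10^-4 m·K/W
  R'_diatomaceous earth = ln(0.0615/0.0276)/(2πk) = 0.8012/(2π·0.0875) = 1.457 m·K/W
  R'_perlite = ln(0.0785/0.0615)/(2πk) = 0.2441/(2π·0.0496) = 0.7831 m·K/W
  R'_conv,out = 1/(2πr h) = 1/(2π·0.0785·24.3) = 0.08343 m·K/W
ΣR = 8.010×10^-4 + 1.457 + 0.7831 + 0.08343 = 2.324 m·K/W
Q' = ΔT/ΣR = (285 °C − 23.9 °C)/2.324 = 112 W/m

Q' = 112 W/m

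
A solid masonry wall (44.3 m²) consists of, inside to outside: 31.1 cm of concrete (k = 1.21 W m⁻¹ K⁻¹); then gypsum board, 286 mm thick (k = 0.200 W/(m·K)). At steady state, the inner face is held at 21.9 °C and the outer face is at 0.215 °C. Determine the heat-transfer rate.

Resistance network (inner→outer):
  R_concrete = L/(kA) = 0.311/(1.21·44.3) = 0.005802 K/W
  R_gypsum board = L/(kA) = 0.286/(0.200·44.3) = 0.03228 K/W
ΣR = 0.005802 + 0.03228 = 0.03808 K/W
Q = ΔT/ΣR = (21.9 °C − 0.215 °C)/0.03808 = 569 W

Q = 569 W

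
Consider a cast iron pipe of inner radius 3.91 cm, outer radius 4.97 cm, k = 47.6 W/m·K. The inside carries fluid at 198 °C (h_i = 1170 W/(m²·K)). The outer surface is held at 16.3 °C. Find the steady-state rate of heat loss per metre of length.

Series thermal resistances, inner to outer:
  R'_conv,in = 1/(2πr h) = 1/(2π·0.0391·1170) = 0.003479 m·K/W
  R'_cast iron = ln(0.0497/0.0391)/(2πk) = 0.2399/(2π·47.6) = 8.021×10^-4 m·K/W
ΣR = 0.003479 + 8.021×10^-4 = 0.004281 m·K/W
Q' = ΔT/ΣR = (198 °C − 16.3 °C)/0.004281 = 42400 W/m

Q' = 42.4 kW/m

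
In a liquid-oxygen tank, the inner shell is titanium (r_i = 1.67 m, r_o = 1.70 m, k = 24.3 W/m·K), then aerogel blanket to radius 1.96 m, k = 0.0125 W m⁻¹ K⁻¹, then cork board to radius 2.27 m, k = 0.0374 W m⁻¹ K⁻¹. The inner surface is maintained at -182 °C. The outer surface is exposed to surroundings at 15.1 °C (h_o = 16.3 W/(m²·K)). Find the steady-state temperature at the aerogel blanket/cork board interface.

Resistance network (inner→outer):
  R_titanium = (1/1.67 − 1/1.70)/(4πk) = 0.01057/(4π·24.3) = 3.461×10^-5 K/W
  R_aerogel blanket = (1/1.70 − 1/1.96)/(4πk) = 0.07803/(4π·0.0125) = 0.4968 K/W
  R_cork board = (1/1.96 − 1/2.27)/(4πk) = 0.06968/(4π·0.0374) = 0.1483 K/W
  R_conv,out = 1/(4πr²h) = 1/(4π·2.27²·16.3) = 9.474×10^-4 K/W
ΣR = 3.461×10^-5 + 0.4968 + 0.1483 + 9.474×10^-4 = 0.6461 K/W
Q = ΔT/ΣR = (-182 °C − 15.1 °C)/0.6461 = -305.1 W
From the inner boundary to the aerogel blanket/cork board interface, ΣR_partial = 0.4968 K/W.
T_interface = T_in − Q·ΣR_partial = -182 °C − (-305.1)(0.4968) = -30.4 °C

T = -30.4 °C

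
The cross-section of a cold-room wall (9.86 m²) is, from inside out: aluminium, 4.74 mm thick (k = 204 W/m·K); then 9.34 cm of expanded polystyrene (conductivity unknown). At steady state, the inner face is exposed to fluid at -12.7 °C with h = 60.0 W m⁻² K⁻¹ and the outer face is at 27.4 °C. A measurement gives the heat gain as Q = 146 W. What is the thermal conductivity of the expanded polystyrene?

k = 0.0347 W/m·K

ΣR = ΔT/Q = |-12.7 − 27.4|/146 = 0.2747 K/W
Known resistances:
  R_conv,in = 1/(hA) = 1/(60.0·9.86) = 0.001690 K/W
  R_aluminium = L/(kA) = 0.00474/(204·9.86) = 2.357×10^-6 K/W
R_expanded polystyrene = ΣR − ΣR_known = 0.2747 − 0.001692 = 0.2730 K/W
L/(kA) = 0.2730 ⇒ k = 0.0934/(0.2730·9.86) = 0.0347 W/m·K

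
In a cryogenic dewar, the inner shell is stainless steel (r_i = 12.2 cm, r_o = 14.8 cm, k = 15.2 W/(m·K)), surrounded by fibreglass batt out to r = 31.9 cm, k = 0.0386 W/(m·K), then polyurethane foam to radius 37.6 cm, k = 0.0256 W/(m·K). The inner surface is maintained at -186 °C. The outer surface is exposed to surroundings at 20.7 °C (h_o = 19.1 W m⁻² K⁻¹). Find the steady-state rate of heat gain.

Treat each layer as a resistance in series:
  R_stainless steel = (1/0.122 − 1/0.148)/(4πk) = 1.440/(4π·15.2) = 0.007539 K/W
  R_fibreglass batt = (1/0.148 − 1/0.319)/(4πk) = 3.622/(4π·0.0386) = 7.467 K/W
  R_polyurethane foam = (1/0.319 − 1/0.376)/(4πk) = 0.4752/(4π·0.0256) = 1.477 K/W
  R_conv,out = 1/(4πr²h) = 1/(4π·0.376²·19.1) = 0.02947 K/W
ΣR = 0.007539 + 7.467 + 1.477 + 0.02947 = 8.981 K/W
Q = ΔT/ΣR = (-186 °C − 20.7 °C)/8.981 = -23.0 W
(Negative Q ⇒ heat flows inward; heat gain = 23.0 W.)

Q = 23.0 W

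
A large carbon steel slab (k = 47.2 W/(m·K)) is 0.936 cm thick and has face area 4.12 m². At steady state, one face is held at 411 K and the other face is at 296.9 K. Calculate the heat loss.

Q = kA·ΔT/L = 47.2 × 4.12 × |411 K − 296.9 K| / 0.00936 = 2.37×10^6 W

Q = 2.37×10^6 W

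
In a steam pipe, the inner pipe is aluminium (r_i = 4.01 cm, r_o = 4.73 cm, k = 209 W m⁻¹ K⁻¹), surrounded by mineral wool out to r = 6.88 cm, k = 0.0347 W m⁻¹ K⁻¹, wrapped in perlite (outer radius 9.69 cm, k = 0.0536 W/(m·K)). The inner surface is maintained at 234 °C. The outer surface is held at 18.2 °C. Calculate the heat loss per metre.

Q' = 78.9 W/m

Series thermal resistances, inner to outer:
  R'_aluminium = ln(0.0473/0.0401)/(2πk) = 0.1651/(2π·209) = 1.258×10^-4 m·K/W
  R'_mineral wool = ln(0.0688/0.0473)/(2πk) = 0.3747/(2π·0.0347) = 1.719 m·K/W
  R'_perlite = ln(0.0969/0.0688)/(2πk) = 0.3425/(2π·0.0536) = 1.017 m·K/W
ΣR = 1.258×10^-4 + 1.719 + 1.017 = 2.736 m·K/W
Q' = ΔT/ΣR = (234 °C − 18.2 °C)/2.736 = 78.9 W/m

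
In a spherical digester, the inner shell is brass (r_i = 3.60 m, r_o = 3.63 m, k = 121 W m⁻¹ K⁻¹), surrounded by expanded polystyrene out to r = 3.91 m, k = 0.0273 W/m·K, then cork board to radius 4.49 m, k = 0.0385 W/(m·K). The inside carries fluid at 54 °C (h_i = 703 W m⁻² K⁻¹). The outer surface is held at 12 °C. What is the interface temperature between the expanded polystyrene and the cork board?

Series thermal resistances, inner to outer:
  R_conv,in = 1/(4πr²h) = 1/(4π·3.60²·703) = 8.734×10^-6 K/W
  R_brass = (1/3.60 − 1/3.63)/(4πk) = 0.002296/(4π·121) = 1.510×10^-6 K/W
  R_expanded polystyrene = (1/3.63 − 1/3.91)/(4πk) = 0.01973/(4π·0.0273) = 0.05750 K/W
  R_cork board = (1/3.91 − 1/4.49)/(4πk) = 0.03304/(4π·0.0385) = 0.06829 K/W
ΣR = 8.734×10^-6 + 1.510×10^-6 + 0.05750 + 0.06829 = 0.1258 K/W
Q = ΔT/ΣR = (54 °C − 12 °C)/0.1258 = 333.9 W
From the inner boundary to the expanded polystyrene/cork board interface, ΣR_partial = 0.05751 K/W.
T_interface = T_in − Q·ΣR_partial = 54 °C − (333.9)(0.05751) = 34.8 °C

T = 34.8 °C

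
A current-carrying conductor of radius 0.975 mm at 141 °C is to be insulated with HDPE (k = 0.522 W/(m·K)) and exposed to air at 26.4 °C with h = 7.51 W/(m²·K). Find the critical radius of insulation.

For a cylinder, r_cr = k_ins/h = 0.522/7.51 = 0.0695 m = 6.95 cm

r_cr = 6.95 cm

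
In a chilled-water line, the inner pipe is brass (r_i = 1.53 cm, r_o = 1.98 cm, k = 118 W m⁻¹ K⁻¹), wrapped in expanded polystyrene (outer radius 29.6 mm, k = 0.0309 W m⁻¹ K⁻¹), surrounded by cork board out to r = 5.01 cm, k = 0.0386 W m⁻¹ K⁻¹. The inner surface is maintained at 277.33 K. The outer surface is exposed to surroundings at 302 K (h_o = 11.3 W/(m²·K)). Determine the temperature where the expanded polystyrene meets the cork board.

T = 288.6 K

Treat each layer as a resistance in series:
  R'_brass = ln(0.0198/0.0153)/(2πk) = 0.2578/(2π·118) = 3.478×10^-4 m·K/W
  R'_expanded polystyrene = ln(0.0296/0.0198)/(2πk) = 0.4021/(2π·0.0309) = 2.071 m·K/W
  R'_cork board = ln(0.0501/0.0296)/(2πk) = 0.5262/(2π·0.0386) = 2.170 m·K/W
  R'_conv,out = 1/(2πr h) = 1/(2π·0.0501·11.3) = 0.2811 m·K/W
ΣR = 3.478×10^-4 + 2.071 + 2.170 + 0.2811 = 4.522 m·K/W
Q' = ΔT/ΣR = (277.33 K − 302 K)/4.522 = -5.456 W/m
From the inner boundary to the expanded polystyrene/cork board interface, ΣR_partial = 2.071 m·K/W.
T_interface = T_in − Q'·ΣR_partial = 277.33 K − (-5.456)(2.071) = 288.6 K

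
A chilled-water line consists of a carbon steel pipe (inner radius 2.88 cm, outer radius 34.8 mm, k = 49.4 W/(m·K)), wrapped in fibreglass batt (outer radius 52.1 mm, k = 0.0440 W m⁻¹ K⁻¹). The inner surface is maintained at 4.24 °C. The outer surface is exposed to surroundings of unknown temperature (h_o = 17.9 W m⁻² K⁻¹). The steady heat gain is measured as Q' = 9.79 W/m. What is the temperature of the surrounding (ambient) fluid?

T_out = 20.2 °C

Series resistances:
  R'_carbon steel = ln(0.0348/0.0288)/(2πk) = 0.1892/(2π·49.4) = 6.097×10^-4 m·K/W
  R'_fibreglass batt = ln(0.0521/0.0348)/(2πk) = 0.4035/(2π·0.0440) = 1.460 m·K/W
  R'_conv,out = 1/(2πr h) = 1/(2π·0.0521·17.9) = 0.1707 m·K/W
ΣR = 1.631 m·K/W
ΔT = Q'·ΣR = 9.79 × 1.631 = 15.97 K
Heat flows inward, so T_out = T_in + ΔT = 4.24 + 15.97 = 20.2 °C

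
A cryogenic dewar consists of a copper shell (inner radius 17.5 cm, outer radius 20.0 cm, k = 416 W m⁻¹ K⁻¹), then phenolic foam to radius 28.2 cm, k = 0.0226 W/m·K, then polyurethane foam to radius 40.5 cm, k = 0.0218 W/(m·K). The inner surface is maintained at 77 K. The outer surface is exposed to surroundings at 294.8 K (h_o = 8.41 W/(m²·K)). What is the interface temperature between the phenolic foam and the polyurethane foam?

Treat each layer as a resistance in series:
  R_copper = (1/0.175 − 1/0.200)/(4πk) = 0.7143/(4π·416) = 1.366×10^-4 K/W
  R_phenolic foam = (1/0.200 − 1/0.282)/(4πk) = 1.454/(4π·0.0226) = 5.119 K/W
  R_polyurethane foam = (1/0.282 − 1/0.405)/(4πk) = 1.077/(4π·0.0218) = 3.931 K/W
  R_conv,out = 1/(4πr²h) = 1/(4π·0.405²·8.41) = 0.05769 K/W
ΣR = 1.366×10^-4 + 5.119 + 3.931 + 0.05769 = 9.108 K/W
Q = ΔT/ΣR = (77 K − 294.8 K)/9.108 = -23.91 W
From the inner boundary to the phenolic foam/polyurethane foam interface, ΣR_partial = 5.119 K/W.
T_interface = T_in − Q·ΣR_partial = 77 K − (-23.91)(5.119) = 199.4 K

T = 199.4 K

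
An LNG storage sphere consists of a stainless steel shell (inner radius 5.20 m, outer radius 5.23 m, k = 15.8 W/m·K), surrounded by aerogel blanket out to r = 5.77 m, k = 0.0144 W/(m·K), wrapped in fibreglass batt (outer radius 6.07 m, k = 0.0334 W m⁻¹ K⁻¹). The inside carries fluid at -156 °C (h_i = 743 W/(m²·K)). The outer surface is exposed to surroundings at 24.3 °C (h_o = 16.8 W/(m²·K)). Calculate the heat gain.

Q = 1510 W

Treat each layer as a resistance in series:
  R_conv,in = 1/(4πr²h) = 1/(4π·5.20²·743) = 3.961×10^-6 K/W
  R_stainless steel = (1/5.20 − 1/5.23)/(4πk) = 0.001103/(4π·15.8) = 5.556×10^-6 K/W
  R_aerogel blanket = (1/5.23 − 1/5.77)/(4πk) = 0.01789/(4π·0.0144) = 0.09889 K/W
  R_fibreglass batt = (1/5.77 − 1/6.07)/(4πk) = 0.008566/(4π·0.0334) = 0.02041 K/W
  R_conv,out = 1/(4πr²h) = 1/(4π·6.07²·16.8) = 1.286×10^-4 K/W
ΣR = 3.961×10^-6 + 5.556×10^-6 + 0.09889 + 0.02041 + 1.286×10^-4 = 0.1194 K/W
Q = ΔT/ΣR = (-156 °C − 24.3 °C)/0.1194 = -1510 W
(Negative Q ⇒ heat flows inward; heat gain = 1510 W.)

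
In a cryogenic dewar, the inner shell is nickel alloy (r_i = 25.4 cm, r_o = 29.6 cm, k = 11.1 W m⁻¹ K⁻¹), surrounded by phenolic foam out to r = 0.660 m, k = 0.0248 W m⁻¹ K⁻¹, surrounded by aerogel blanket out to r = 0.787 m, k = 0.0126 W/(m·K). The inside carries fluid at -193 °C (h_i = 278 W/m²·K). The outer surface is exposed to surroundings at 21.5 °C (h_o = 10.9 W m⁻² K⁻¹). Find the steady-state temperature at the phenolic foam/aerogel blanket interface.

T = -22.7 °C

Treat each layer as a resistance in series:
  R_conv,in = 1/(4πr²h) = 1/(4π·0.254²·278) = 0.004437 K/W
  R_nickel alloy = (1/0.254 − 1/0.296)/(4πk) = 0.5586/(4π·11.1) = 0.004005 K/W
  R_phenolic foam = (1/0.296 − 1/0.660)/(4πk) = 1.863/(4π·0.0248) = 5.979 K/W
  R_aerogel blanket = (1/0.660 − 1/0.787)/(4πk) = 0.2445/(4π·0.0126) = 1.544 K/W
  R_conv,out = 1/(4πr²h) = 1/(4π·0.787²·10.9) = 0.01179 K/W
ΣR = 0.004437 + 0.004005 + 5.979 + 1.544 + 0.01179 = 7.543 K/W
Q = ΔT/ΣR = (-193 °C − 21.5 °C)/7.543 = -28.44 W
From the inner boundary to the phenolic foam/aerogel blanket interface, ΣR_partial = 5.987 K/W.
T_interface = T_in − Q·ΣR_partial = -193 °C − (-28.44)(5.987) = -22.7 °C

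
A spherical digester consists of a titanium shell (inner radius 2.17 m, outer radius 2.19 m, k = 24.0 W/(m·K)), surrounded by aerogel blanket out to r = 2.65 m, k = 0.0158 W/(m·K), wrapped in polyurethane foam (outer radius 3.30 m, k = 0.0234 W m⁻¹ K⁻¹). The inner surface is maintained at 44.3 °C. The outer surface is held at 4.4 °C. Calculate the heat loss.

Treat each layer as a resistance in series:
  R_titanium = (1/2.17 − 1/2.19)/(4πk) = 0.004208/(4π·24.0) = 1.395×10^-5 K/W
  R_aerogel blanket = (1/2.19 − 1/2.65)/(4πk) = 0.07926/(4π·0.0158) = 0.3992 K/W
  R_polyurethane foam = (1/2.65 − 1/3.30)/(4πk) = 0.07433/(4π·0.0234) = 0.2528 K/W
ΣR = 1.395×10^-5 + 0.3992 + 0.2528 = 0.6520 K/W
Q = ΔT/ΣR = (44.3 °C − 4.4 °C)/0.6520 = 61.2 W

Q = 61.2 W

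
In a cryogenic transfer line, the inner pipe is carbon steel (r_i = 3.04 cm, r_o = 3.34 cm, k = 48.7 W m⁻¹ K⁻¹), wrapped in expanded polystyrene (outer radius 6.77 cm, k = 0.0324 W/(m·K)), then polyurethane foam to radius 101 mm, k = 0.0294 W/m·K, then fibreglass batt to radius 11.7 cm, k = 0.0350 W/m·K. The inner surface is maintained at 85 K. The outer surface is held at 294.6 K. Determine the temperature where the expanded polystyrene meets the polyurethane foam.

Series thermal resistances, inner to outer:
  R'_carbon steel = ln(0.0334/0.0304)/(2πk) = 0.09411/(2π·48.7) = 3.076×10^-4 m·K/W
  R'_expanded polystyrene = ln(0.0677/0.0334)/(2πk) = 0.7065/(2π·0.0324) = 3.471 m·K/W
  R'_polyurethane foam = ln(0.101/0.0677)/(2πk) = 0.4000/(2π·0.0294) = 2.166 m·K/W
  R'_fibreglass batt = ln(0.117/0.101)/(2πk) = 0.1471/(2π·0.0350) = 0.6687 m·K/W
ΣR = 3.076×10^-4 + 3.471 + 2.166 + 0.6687 = 6.306 m·K/W
Q' = ΔT/ΣR = (85 K − 294.6 K)/6.306 = -33.24 W/m
From the inner boundary to the expanded polystyrene/polyurethane foam interface, ΣR_partial = 3.471 m·K/W.
T_interface = T_in − Q'·ΣR_partial = 85 K − (-33.24)(3.471) = 200.4 K

T = 200.4 K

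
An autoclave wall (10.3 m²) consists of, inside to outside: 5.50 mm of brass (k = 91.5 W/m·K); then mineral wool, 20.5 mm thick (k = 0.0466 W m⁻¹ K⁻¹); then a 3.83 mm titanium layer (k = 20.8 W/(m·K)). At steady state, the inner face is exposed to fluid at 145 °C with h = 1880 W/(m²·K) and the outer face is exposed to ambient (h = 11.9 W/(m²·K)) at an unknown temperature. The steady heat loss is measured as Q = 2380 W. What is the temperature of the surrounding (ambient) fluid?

Sum the resistances:
  R_conv,in = 1/(hA) = 1/(1880·10.3) = 5.164×10^-5 K/W
  R_brass = L/(kA) = 0.00550/(91.5·10.3) = 5.836×10^-6 K/W
  R_mineral wool = L/(kA) = 0.0205/(0.0466·10.3) = 0.04271 K/W
  R_titanium = L/(kA) = 0.00383/(20.8·10.3) = 1.788×10^-5 K/W
  R_conv,out = 1/(hA) = 1/(11.9·10.3) = 0.008159 K/W
ΣR = 0.05094 K/W
ΔT = Q·ΣR = 2380 × 0.05094 = 121.2 K
Heat flows outward, so T_out = T_in − ΔT = 145 − 121.2 = 23.8 °C

T_out = 23.8 °C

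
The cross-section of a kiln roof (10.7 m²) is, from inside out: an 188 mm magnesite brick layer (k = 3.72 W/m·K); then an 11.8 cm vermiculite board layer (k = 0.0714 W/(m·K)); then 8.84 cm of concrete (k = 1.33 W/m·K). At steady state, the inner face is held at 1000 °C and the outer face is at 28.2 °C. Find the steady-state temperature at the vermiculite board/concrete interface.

Treat each layer as a resistance in series:
  R_magnesite brick = L/(kA) = 0.188/(3.72·10.7) = 0.004723 K/W
  R_vermiculite board = L/(kA) = 0.118/(0.0714·10.7) = 0.1545 K/W
  R_concrete = L/(kA) = 0.0884/(1.33·10.7) = 0.006212 K/W
ΣR = 0.004723 + 0.1545 + 0.006212 = 0.1654 K/W
Q = ΔT/ΣR = (1000 °C − 28.2 °C)/0.1654 = 5875 W
From the inner boundary to the vermiculite board/concrete interface, ΣR_partial = 0.1592 K/W.
T_interface = T_in − Q·ΣR_partial = 1000 °C − (5875)(0.1592) = 64.7 °C

T = 64.7 °C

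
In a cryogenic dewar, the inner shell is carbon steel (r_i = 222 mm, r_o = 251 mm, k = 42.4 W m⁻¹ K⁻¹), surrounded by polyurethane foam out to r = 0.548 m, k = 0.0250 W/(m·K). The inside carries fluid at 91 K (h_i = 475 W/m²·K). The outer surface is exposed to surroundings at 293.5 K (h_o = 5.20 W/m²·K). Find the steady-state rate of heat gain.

Q = 29.2 W

Treat each layer as a resistance in series:
  R_conv,in = 1/(4πr²h) = 1/(4π·0.222²·475) = 0.003399 K/W
  R_carbon steel = (1/0.222 − 1/0.251)/(4πk) = 0.5204/(4π·42.4) = 9.768×10^-4 K/W
  R_polyurethane foam = (1/0.251 − 1/0.548)/(4πk) = 2.159/(4π·0.0250) = 6.873 K/W
  R_conv,out = 1/(4πr²h) = 1/(4π·0.548²·5.20) = 0.05096 K/W
ΣR = 0.003399 + 9.768×10^-4 + 6.873 + 0.05096 = 6.928 K/W
Q = ΔT/ΣR = (91 K − 293.5 K)/6.928 = -29.2 W
(Negative Q ⇒ heat flows inward; heat gain = 29.2 W.)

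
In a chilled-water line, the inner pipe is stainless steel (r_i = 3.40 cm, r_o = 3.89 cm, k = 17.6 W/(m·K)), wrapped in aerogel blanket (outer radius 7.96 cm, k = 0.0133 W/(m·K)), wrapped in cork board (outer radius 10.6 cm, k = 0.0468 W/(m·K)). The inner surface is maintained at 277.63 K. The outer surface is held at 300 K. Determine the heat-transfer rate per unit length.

Q' = 2.34 W/m

Treat each layer as a resistance in series:
  R'_stainless steel = ln(0.0389/0.0340)/(2πk) = 0.1346/(2π·17.6) = 0.001217 m·K/W
  R'_aerogel blanket = ln(0.0796/0.0389)/(2πk) = 0.7160/(2π·0.0133) = 8.568 m·K/W
  R'_cork board = ln(0.106/0.0796)/(2πk) = 0.2864/(2π·0.0468) = 0.9741 m·K/W
ΣR = 0.001217 + 8.568 + 0.9741 = 9.543 m·K/W
Q' = ΔT/ΣR = (277.63 K − 300 K)/9.543 = -2.34 W/m
(Negative Q' ⇒ heat flows inward; heat gain = 2.34 W/m.)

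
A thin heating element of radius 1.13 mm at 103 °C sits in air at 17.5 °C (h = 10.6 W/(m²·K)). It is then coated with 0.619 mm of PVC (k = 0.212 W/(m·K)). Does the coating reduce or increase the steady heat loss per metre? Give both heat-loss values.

Critical radius for a cylinder: r_cr = k/h = 0.0200 m = 2.00 cm.
Outer radius after coating: r₂ = 0.00113 + 6.19×10^-4 = 0.001749 m.
Since r₁ < r_cr and r₂ ≤ r_cr, the coating moves toward the maximum at r_cr — heat loss rises.
Bare: R = 1/(2πr₁h) = 13.29 m·K/W; Q = 85.5/13.29 = 6.43 W/m.
Coated: R = R_cond + R_conv = 8.913 m·K/W; Q = 85.5/8.913 = 9.59 W/m.

increases: 6.43 → 9.59 W/m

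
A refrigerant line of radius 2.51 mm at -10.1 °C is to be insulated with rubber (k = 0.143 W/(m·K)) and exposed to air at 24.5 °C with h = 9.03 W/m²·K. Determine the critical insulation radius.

For a cylinder, r_cr = k_ins/h = 0.143/9.03 = 0.0158 m = 1.58 cm

r_cr = 1.58 cm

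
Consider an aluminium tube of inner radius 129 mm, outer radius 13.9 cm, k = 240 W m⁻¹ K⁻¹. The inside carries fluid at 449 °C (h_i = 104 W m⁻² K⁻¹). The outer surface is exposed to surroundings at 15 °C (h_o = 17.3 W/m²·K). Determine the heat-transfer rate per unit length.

Series thermal resistances, inner to outer:
  R'_conv,in = 1/(2πr h) = 1/(2π·0.129·104) = 0.01186 m·K/W
  R'_aluminium = ln(0.139/0.129)/(2πk) = 0.07466/(2π·240) = 4.951×10^-5 m·K/W
  R'_conv,out = 1/(2πr h) = 1/(2π·0.139·17.3) = 0.06618 m·K/W
ΣR = 0.01186 + 4.951×10^-5 + 0.06618 = 0.07809 m·K/W
Q' = ΔT/ΣR = (449 °C − 15 °C)/0.07809 = 5560 W/m

Q' = 5560 W/m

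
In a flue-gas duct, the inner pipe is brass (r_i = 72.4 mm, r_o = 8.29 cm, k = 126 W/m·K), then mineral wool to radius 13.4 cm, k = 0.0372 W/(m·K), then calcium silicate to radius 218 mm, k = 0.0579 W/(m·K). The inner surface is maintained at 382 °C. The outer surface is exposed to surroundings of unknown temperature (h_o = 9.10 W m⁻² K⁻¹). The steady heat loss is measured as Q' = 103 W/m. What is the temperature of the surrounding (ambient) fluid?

T_out = 24.3 °C

Sum the resistances:
  R'_brass = ln(0.0829/0.0724)/(2πk) = 0.1354/(2π·126) = 1.711×10^-4 m·K/W
  R'_mineral wool = ln(0.134/0.0829)/(2πk) = 0.4802/(2π·0.0372) = 2.054 m·K/W
  R'_calcium silicate = ln(0.218/0.134)/(2πk) = 0.4867/(2π·0.0579) = 1.338 m·K/W
  R'_conv,out = 1/(2πr h) = 1/(2π·0.218·9.10) = 0.08023 m·K/W
ΣR = 3.473 m·K/W
ΔT = Q'·ΣR = 103 × 3.473 = 357.7 K
Heat flows outward, so T_out = T_in − ΔT = 382 − 357.7 = 24.3 °C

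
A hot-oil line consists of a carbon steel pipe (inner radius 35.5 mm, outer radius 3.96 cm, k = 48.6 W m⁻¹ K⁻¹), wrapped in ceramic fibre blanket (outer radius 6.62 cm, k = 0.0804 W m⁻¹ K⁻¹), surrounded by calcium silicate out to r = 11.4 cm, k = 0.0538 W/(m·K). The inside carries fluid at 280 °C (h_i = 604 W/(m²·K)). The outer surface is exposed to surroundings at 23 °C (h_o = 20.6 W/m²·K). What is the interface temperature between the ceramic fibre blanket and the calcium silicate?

Series thermal resistances, inner to outer:
  R'_conv,in = 1/(2πr h) = 1/(2π·0.0355·604) = 0.007423 m·K/W
  R'_carbon steel = ln(0.0396/0.0355)/(2πk) = 0.1093/(2π·48.6) = 3.579×10^-4 m·K/W
  R'_ceramic fibre blanket = ln(0.0662/0.0396)/(2πk) = 0.5139/(2π·0.0804) = 1.017 m·K/W
  R'_calcium silicate = ln(0.114/0.0662)/(2πk) = 0.5435/(2π·0.0538) = 1.608 m·K/W
  R'_conv,out = 1/(2πr h) = 1/(2π·0.114·20.6) = 0.06777 m·K/W
ΣR = 0.007423 + 3.579×10^-4 + 1.017 + 1.608 + 0.06777 = 2.701 m·K/W
Q' = ΔT/ΣR = (280 °C − 23 °C)/2.701 = 95.15 W/m
From the inner boundary to the ceramic fibre blanket/calcium silicate interface, ΣR_partial = 1.025 m·K/W.
T_interface = T_in − Q'·ΣR_partial = 280 °C − (95.15)(1.025) = 182 °C

T = 182 °C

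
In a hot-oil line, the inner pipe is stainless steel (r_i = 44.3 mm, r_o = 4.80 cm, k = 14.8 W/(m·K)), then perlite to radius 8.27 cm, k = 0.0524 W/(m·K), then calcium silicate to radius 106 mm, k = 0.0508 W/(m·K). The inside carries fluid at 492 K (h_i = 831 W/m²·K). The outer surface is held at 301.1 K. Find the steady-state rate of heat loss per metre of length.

Series thermal resistances, inner to outer:
  R'_conv,in = 1/(2πr h) = 1/(2π·0.0443·831) = 0.004323 m·K/W
  R'_stainless steel = ln(0.0480/0.0443)/(2πk) = 0.08022/(2π·14.8) = 8.626×10^-4 m·K/W
  R'_perlite = ln(0.0827/0.0480)/(2πk) = 0.5440/(2π·0.0524) = 1.652 m·K/W
  R'_calcium silicate = ln(0.106/0.0827)/(2πk) = 0.2482/(2π·0.0508) = 0.7777 m·K/W
ΣR = 0.004323 + 8.626×10^-4 + 1.652 + 0.7777 = 2.435 m·K/W
Q' = ΔT/ΣR = (492 K − 301.1 K)/2.435 = 78.4 W/m

Q' = 78.4 W/m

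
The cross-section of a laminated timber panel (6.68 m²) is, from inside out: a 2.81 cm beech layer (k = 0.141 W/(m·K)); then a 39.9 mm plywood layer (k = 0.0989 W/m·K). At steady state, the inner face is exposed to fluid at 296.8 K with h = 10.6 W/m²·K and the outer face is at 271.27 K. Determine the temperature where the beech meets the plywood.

T = 286.0 K

Resistance network (inner→outer):
  R_conv,in = 1/(hA) = 1/(10.6·6.68) = 0.01412 K/W
  R_beech = L/(kA) = 0.0281/(0.141·6.68) = 0.02983 K/W
  R_plywood = L/(kA) = 0.0399/(0.0989·6.68) = 0.06039 K/W
ΣR = 0.01412 + 0.02983 + 0.06039 = 0.1043 K/W
Q = ΔT/ΣR = (296.8 K − 271.27 K)/0.1043 = 244.8 W
From the inner boundary to the beech/plywood interface, ΣR_partial = 0.04395 K/W.
T_interface = T_in − Q·ΣR_partial = 296.8 K − (244.8)(0.04395) = 286.0 K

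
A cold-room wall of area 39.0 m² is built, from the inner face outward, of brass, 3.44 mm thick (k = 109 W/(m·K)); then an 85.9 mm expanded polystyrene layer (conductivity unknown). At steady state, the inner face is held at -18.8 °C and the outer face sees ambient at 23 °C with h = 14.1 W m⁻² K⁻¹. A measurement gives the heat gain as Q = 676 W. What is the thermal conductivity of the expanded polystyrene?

ΣR = ΔT/Q = |-18.8 − 23|/676 = 0.06183 K/W
Known resistances:
  R_brass = L/(kA) = 0.00344/(109·39.0) = 8.092×10^-7 K/W
  R_conv,out = 1/(hA) = 1/(14.1·39.0) = 0.001819 K/W
R_expanded polystyrene = ΣR − ΣR_known = 0.06183 − 0.001820 = 0.06001 K/W
L/(kA) = 0.06001 ⇒ k = 0.0859/(0.06001·39.0) = 0.0367 W/m·K

k = 0.0367 W/m·K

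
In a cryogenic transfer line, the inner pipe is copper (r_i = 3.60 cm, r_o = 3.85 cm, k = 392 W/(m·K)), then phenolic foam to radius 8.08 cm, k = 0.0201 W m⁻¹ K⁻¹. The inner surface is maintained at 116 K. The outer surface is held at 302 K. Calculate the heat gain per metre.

Q' = 31.7 W/m

Resistance network (inner→outer):
  R'_copper = ln(0.0385/0.0360)/(2πk) = 0.06714/(2π·392) = 2.726×10^-5 m·K/W
  R'_phenolic foam = ln(0.0808/0.0385)/(2πk) = 0.7413/(2π·0.0201) = 5.870 m·K/W
ΣR = 2.726×10^-5 + 5.870 = 5.870 m·K/W
Q' = ΔT/ΣR = (116 K − 302 K)/5.870 = -31.7 W/m
(Negative Q' ⇒ heat flows inward; heat gain = 31.7 W/m.)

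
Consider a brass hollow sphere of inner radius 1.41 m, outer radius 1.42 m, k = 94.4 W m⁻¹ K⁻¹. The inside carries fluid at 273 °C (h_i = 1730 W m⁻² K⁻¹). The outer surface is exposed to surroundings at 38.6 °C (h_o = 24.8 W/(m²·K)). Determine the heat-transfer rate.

Q = 145 kW

Resistance network (inner→outer):
  R_conv,in = 1/(4πr²h) = 1/(4π·1.41²·1730) = 2.314×10^-5 K/W
  R_brass = (1/1.41 − 1/1.42)/(4πk) = 0.004995/(4π·94.4) = 4.210×10^-6 K/W
  R_conv,out = 1/(4πr²h) = 1/(4π·1.42²·24.8) = 0.001591 K/W
ΣR = 2.314×10^-5 + 4.210×10^-6 + 0.001591 = 0.001618 K/W
Q = ΔT/ΣR = (273 °C − 38.6 °C)/0.001618 = 1.45×10^5 W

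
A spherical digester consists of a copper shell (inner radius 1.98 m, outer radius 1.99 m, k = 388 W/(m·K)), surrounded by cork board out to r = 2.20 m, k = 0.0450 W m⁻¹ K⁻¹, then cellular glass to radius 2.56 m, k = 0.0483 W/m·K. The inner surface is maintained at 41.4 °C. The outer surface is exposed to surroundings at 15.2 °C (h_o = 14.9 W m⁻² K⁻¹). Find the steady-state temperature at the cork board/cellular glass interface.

Resistance network (inner→outer):
  R_copper = (1/1.98 − 1/1.99)/(4πk) = 0.002538/(4π·388) = 5.205×10^-7 K/W
  R_cork board = (1/1.99 − 1/2.20)/(4πk) = 0.04797/(4π·0.0450) = 0.08482 K/W
  R_cellular glass = (1/2.20 − 1/2.56)/(4πk) = 0.06392/(4π·0.0483) = 0.1053 K/W
  R_conv,out = 1/(4πr²h) = 1/(4π·2.56²·14.9) = 8.149×10^-4 K/W
ΣR = 5.205×10^-7 + 0.08482 + 0.1053 + 8.149×10^-4 = 0.1909 K/W
Q = ΔT/ΣR = (41.4 °C − 15.2 °C)/0.1909 = 137.2 W
From the inner boundary to the cork board/cellular glass interface, ΣR_partial = 0.08482 K/W.
T_interface = T_in − Q·ΣR_partial = 41.4 °C − (137.2)(0.08482) = 29.8 °C

T = 29.8 °C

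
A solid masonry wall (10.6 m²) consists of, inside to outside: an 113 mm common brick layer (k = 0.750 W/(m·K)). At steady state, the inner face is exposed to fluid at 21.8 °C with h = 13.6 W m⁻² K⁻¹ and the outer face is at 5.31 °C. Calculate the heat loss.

Q = 780 W

Resistance network (inner→outer):
  R_conv,in = 1/(hA) = 1/(13.6·10.6) = 0.006937 K/W
  R_common brick = L/(kA) = 0.113/(0.750·10.6) = 0.01421 K/W
ΣR = 0.006937 + 0.01421 = 0.02115 K/W
Q = ΔT/ΣR = (21.8 °C − 5.31 °C)/0.02115 = 780 W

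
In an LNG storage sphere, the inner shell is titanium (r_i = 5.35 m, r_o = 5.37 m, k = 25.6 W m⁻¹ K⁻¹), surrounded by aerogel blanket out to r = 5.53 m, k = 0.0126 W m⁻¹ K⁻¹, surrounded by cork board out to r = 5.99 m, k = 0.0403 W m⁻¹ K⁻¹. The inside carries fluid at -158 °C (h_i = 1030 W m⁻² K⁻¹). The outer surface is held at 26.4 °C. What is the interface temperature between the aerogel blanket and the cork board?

T = -55.9 °C

Treat each layer as a resistance in series:
  R_conv,in = 1/(4πr²h) = 1/(4π·5.35²·1030) = 2.699×10^-6 K/W
  R_titanium = (1/5.35 − 1/5.37)/(4πk) = 6.961×10^-4/(4π·25.6) = 2.164×10^-6 K/W
  R_aerogel blanket = (1/5.37 − 1/5.53)/(4πk) = 0.005388/(4π·0.0126) = 0.03403 K/W
  R_cork board = (1/5.53 − 1/5.99)/(4πk) = 0.01389/(4π·0.0403) = 0.02742 K/W
ΣR = 2.699×10^-6 + 2.164×10^-6 + 0.03403 + 0.02742 = 0.06145 K/W
Q = ΔT/ΣR = (-158 °C − 26.4 °C)/0.06145 = -3001 W
From the inner boundary to the aerogel blanket/cork board interface, ΣR_partial = 0.03403 K/W.
T_interface = T_in − Q·ΣR_partial = -158 °C − (-3001)(0.03403) = -55.9 °C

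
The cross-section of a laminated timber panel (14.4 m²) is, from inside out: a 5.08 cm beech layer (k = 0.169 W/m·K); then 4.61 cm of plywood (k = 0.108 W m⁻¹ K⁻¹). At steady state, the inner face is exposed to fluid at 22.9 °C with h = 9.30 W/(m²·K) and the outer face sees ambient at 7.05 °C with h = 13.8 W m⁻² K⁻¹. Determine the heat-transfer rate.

Series thermal resistances, inner to outer:
  R_conv,in = 1/(hA) = 1/(9.30·14.4) = 0.007467 K/W
  R_beech = L/(kA) = 0.0508/(0.169·14.4) = 0.02087 K/W
  R_plywood = L/(kA) = 0.0461/(0.108·14.4) = 0.02964 K/W
  R_conv,out = 1/(hA) = 1/(13.8·14.4) = 0.005032 K/W
ΣR = 0.007467 + 0.02087 + 0.02964 + 0.005032 = 0.06301 K/W
Q = ΔT/ΣR = (22.9 °C − 7.05 °C)/0.06301 = 252 W

Q = 252 W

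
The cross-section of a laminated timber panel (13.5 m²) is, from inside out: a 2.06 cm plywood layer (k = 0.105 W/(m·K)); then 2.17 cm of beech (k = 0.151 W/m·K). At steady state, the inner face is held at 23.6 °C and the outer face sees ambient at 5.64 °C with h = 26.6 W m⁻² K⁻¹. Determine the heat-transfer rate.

Treat each layer as a resistance in series:
  R_plywood = L/(kA) = 0.0206/(0.105·13.5) = 0.01453 K/W
  R_beech = L/(kA) = 0.0217/(0.151·13.5) = 0.01065 K/W
  R_conv,out = 1/(hA) = 1/(26.6·13.5) = 0.002785 K/W
ΣR = 0.01453 + 0.01065 + 0.002785 = 0.02797 K/W
Q = ΔT/ΣR = (23.6 °C − 5.64 °C)/0.02797 = 642 W

Q = 642 W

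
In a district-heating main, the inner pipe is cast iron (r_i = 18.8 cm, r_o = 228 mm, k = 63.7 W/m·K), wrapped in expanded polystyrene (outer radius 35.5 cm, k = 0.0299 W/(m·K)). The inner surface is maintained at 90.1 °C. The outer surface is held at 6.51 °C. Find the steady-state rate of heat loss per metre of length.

Q' = 35.5 W/m

Treat each layer as a resistance in series:
  R'_cast iron = ln(0.228/0.188)/(2πk) = 0.1929/(2π·63.7) = 4.820×10^-4 m·K/W
  R'_expanded polystyrene = ln(0.355/0.228)/(2πk) = 0.4428/(2π·0.0299) = 2.357 m·K/W
ΣR = 4.820×10^-4 + 2.357 = 2.357 m·K/W
Q' = ΔT/ΣR = (90.1 °C − 6.51 °C)/2.357 = 35.5 W/m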